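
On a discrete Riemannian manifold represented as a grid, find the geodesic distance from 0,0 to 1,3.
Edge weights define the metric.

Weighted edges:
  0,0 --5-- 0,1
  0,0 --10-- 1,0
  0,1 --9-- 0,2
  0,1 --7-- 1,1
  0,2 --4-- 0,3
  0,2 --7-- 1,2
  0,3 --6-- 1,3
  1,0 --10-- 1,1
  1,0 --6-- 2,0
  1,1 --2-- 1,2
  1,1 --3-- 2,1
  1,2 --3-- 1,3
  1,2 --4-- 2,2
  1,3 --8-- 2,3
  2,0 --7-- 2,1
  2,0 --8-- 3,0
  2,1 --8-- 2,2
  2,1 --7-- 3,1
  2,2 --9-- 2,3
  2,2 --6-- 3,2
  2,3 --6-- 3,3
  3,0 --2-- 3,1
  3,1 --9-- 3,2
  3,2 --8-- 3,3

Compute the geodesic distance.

Shortest path: 0,0 → 0,1 → 1,1 → 1,2 → 1,3, total weight = 17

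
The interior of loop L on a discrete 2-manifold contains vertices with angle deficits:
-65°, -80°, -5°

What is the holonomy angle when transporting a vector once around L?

Holonomy = total enclosed curvature = (-65°) + (-80°) + (-5°) = -150°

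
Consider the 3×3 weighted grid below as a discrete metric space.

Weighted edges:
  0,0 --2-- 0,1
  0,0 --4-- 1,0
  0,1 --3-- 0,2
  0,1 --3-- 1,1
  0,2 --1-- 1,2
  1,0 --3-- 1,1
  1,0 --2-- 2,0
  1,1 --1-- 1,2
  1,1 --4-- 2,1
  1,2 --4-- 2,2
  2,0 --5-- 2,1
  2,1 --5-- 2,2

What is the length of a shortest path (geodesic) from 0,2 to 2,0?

Shortest path: 0,2 → 1,2 → 1,1 → 1,0 → 2,0, total weight = 7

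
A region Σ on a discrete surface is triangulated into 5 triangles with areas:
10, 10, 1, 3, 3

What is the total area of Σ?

10 + 10 + 1 + 3 + 3 = 27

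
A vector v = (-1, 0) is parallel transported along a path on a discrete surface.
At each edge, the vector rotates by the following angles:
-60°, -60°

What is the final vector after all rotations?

Total rotation: (-60°) + (-60°) = -120°. Final vector: (0.5000, 0.8660)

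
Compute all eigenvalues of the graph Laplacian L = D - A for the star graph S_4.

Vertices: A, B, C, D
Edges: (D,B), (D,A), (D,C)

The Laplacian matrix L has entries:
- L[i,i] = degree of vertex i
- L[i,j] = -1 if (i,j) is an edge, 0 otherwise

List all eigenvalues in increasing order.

The star S_4 is the complete bipartite graph K_{1,3} (one hub of degree 3, 3 leaves of degree 1). The Laplacian spectrum of K_{p,q} is 0, p (multiplicity q−1), q (multiplicity p−1), p+q. With p = 1, q = 3: 0 once, 1 with multiplicity 2, and 4 once. (Check: trace L = sum of degrees = 6 = 2·1 + 4.)
Laplacian eigenvalues (increasing order): [0.0, 1.0, 1.0, 4.0]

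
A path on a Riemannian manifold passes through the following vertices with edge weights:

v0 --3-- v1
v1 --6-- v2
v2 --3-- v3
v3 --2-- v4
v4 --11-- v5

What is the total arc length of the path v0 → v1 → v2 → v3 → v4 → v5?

Arc length = 3 + 6 + 3 + 2 + 11 = 25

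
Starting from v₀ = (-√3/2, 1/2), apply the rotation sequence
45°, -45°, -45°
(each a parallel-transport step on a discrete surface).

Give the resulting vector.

Total rotation: 45° + (-45°) + (-45°) = -45°. Final vector: (-0.2588, 0.9659)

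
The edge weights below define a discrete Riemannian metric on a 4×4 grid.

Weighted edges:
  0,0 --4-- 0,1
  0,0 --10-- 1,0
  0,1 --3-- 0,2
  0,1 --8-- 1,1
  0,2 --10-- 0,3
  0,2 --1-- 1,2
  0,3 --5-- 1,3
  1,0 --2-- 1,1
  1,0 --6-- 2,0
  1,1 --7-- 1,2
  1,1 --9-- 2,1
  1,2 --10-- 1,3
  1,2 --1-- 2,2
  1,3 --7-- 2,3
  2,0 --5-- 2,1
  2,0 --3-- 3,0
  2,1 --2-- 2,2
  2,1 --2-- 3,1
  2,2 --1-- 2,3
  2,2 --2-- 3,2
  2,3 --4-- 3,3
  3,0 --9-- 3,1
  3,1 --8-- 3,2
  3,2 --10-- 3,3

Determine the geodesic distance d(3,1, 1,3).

Shortest path: 3,1 → 2,1 → 2,2 → 2,3 → 1,3, total weight = 12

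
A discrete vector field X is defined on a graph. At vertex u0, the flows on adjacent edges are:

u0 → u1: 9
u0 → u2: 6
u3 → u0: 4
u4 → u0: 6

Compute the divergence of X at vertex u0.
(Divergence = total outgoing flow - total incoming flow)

Divergence = sum of outgoing flows = 9 + 6 + (-4) + (-6) = 5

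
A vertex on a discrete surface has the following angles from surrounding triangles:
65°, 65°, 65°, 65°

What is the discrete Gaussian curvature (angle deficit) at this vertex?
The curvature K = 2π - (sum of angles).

Sum of angles = 260°. K = 360° - 260° = 100° = 5π/9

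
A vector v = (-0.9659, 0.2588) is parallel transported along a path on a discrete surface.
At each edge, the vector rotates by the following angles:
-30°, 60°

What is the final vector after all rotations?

Total rotation: (-30°) + 60° = 30°. Final vector: (-0.9659, -0.2588)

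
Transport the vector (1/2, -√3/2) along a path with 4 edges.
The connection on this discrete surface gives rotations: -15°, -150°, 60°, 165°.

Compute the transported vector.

Total rotation: (-15°) + (-150°) + 60° + 165° = 60°. Final vector: (1, 0)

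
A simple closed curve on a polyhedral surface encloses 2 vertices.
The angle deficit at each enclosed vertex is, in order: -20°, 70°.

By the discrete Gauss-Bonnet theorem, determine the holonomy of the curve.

Holonomy = total enclosed curvature = (-20°) + 70° = 50°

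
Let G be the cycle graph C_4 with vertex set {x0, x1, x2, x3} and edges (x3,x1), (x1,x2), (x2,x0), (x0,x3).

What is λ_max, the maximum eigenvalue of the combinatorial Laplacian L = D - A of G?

The cycle graph C_n has Laplacian eigenvalues λ_k = 2 − 2cos(2πk/n), k = 0, 1, …, n−1. Here n = 4:
k=0: 2 − 2cos(0) = 0.0; k=1: 2 − 2cos(π/2) = 2.0; k=2: 2 − 2cos(π) = 4.0; k=3: 2 − 2cos(3π/2) = 2.0.
Laplacian eigenvalues: [0.0, 2.0, 2.0, 4.0]. Largest eigenvalue (spectral radius) = 4.0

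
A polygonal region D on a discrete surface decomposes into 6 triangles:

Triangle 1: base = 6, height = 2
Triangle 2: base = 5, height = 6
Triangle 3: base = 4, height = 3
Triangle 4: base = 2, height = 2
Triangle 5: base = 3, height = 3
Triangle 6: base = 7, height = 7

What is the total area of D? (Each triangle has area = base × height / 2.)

(1/2)×6×2 + (1/2)×5×6 + (1/2)×4×3 + (1/2)×2×2 + (1/2)×3×3 + (1/2)×7×7 = 58.0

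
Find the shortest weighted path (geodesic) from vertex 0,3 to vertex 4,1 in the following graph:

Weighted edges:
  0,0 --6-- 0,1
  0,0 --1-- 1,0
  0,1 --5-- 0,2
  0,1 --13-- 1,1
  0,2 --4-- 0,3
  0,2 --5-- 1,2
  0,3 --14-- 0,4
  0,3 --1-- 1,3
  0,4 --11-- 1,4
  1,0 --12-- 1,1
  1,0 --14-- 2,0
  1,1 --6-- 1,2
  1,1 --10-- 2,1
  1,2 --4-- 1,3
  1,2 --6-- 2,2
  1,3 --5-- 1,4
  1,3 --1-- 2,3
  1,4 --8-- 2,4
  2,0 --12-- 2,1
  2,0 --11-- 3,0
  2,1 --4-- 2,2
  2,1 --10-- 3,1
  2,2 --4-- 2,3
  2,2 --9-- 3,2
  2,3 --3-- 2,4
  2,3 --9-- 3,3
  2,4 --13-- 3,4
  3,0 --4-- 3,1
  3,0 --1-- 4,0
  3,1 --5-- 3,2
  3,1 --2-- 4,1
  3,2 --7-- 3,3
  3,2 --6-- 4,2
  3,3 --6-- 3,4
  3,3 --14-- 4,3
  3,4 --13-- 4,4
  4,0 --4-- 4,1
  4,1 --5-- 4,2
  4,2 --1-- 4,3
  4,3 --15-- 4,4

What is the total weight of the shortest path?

Shortest path: 0,3 → 1,3 → 2,3 → 2,2 → 2,1 → 3,1 → 4,1, total weight = 22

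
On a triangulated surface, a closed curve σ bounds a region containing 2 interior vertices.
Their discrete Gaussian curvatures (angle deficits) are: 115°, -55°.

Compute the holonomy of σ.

Holonomy = total enclosed curvature = 115° + (-55°) = 60°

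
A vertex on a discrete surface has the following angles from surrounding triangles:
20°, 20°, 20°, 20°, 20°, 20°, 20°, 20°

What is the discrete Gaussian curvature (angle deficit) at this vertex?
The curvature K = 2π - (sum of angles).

Sum of angles = 160°. K = 360° - 160° = 200°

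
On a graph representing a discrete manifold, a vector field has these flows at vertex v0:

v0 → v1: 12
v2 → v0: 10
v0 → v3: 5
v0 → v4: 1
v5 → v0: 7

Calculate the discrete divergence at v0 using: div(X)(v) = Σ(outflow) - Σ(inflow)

Divergence = sum of outgoing flows = 12 + (-10) + 5 + 1 + (-7) = 1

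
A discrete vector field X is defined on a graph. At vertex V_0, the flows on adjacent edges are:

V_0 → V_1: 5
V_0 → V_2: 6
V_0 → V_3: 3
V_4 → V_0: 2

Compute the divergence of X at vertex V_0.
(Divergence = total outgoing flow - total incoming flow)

Divergence = sum of outgoing flows = 5 + 6 + 3 + (-2) = 12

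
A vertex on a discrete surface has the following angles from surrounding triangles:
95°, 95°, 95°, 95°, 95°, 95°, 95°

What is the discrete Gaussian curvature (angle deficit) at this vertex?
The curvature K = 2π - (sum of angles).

Sum of angles = 665°. K = 360° - 665° = -305° = -61π/36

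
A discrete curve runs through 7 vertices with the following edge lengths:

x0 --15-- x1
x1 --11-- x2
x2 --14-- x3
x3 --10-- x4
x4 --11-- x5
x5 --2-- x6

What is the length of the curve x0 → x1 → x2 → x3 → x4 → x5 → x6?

Arc length = 15 + 11 + 14 + 10 + 11 + 2 = 63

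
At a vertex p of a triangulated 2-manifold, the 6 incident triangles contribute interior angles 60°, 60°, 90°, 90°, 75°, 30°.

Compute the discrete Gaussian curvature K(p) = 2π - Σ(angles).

Sum of angles = 405°. K = 360° - 405° = -45° = -π/4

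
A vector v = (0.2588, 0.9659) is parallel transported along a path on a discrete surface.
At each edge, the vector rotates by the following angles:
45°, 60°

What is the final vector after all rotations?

Total rotation: 45° + 60° = 105°. Final vector: (-1, 0)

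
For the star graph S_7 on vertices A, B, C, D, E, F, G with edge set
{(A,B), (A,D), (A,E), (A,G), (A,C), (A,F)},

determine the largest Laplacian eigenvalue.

The star S_7 is the complete bipartite graph K_{1,6} (one hub of degree 6, 6 leaves of degree 1). The Laplacian spectrum of K_{p,q} is 0, p (multiplicity q−1), q (multiplicity p−1), p+q. With p = 1, q = 6: 0 once, 1 with multiplicity 5, and 7 once. (Check: trace L = sum of degrees = 12 = 5·1 + 7.)
Laplacian eigenvalues: [0.0, 1.0, 1.0, 1.0, 1.0, 1.0, 7.0]. Largest eigenvalue (spectral radius) = 7.0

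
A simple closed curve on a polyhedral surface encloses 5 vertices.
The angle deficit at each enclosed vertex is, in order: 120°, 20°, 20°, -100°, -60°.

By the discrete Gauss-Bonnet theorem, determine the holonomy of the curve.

Holonomy = total enclosed curvature = 120° + 20° + 20° + (-100°) + (-60°) = 0°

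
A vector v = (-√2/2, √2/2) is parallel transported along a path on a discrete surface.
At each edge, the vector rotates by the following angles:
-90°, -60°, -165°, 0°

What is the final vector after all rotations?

Total rotation: (-90°) + (-60°) + (-165°) + 0° = -315° ≡ 45° (mod 360°). Final vector: (-1, 0)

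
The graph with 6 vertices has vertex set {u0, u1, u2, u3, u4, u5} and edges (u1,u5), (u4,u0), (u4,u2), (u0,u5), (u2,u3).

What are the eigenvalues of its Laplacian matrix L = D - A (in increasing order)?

Degrees: deg(u0) = 2, deg(u1) = 1, deg(u2) = 2, deg(u3) = 1, deg(u4) = 2, deg(u5) = 2.
L = D − A with rows/columns ordered (u0, u1, u2, u3, u4, u5):
  [ 2,  0,  0,  0, -1, -1]
  [ 0,  1,  0,  0,  0, -1]
  [ 0,  0,  2, -1, -1,  0]
  [ 0,  0, -1,  1,  0,  0]
  [-1,  0, -1,  0,  2,  0]
  [-1, -1,  0,  0,  0,  2]
Characteristic polynomial: det(λI − L) = λ(λ² − 4λ + 1)(λ − 1)(λ − 2)(λ − 3).
Roots: λ = 0; (λ² − 4λ + 1) = 0 ⇒ λ = 2 ± √3 ≈ 0.2679, 3.7321; (λ − 1) = 0 ⇒ λ = 1; (λ − 2) = 0 ⇒ λ = 2; (λ − 3) = 0 ⇒ λ = 3.
(Check: the roots sum (with multiplicity) to 10, matching trace L = Σdeg = 2·5 = 10.)
Laplacian eigenvalues (increasing order): [0.0, 0.2679, 1.0, 2.0, 3.0, 3.7321]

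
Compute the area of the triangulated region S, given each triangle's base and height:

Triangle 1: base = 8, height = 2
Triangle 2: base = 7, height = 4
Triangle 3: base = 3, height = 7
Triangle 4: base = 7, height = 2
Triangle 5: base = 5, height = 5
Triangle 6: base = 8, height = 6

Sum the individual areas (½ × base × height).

(1/2)×8×2 + (1/2)×7×4 + (1/2)×3×7 + (1/2)×7×2 + (1/2)×5×5 + (1/2)×8×6 = 76.0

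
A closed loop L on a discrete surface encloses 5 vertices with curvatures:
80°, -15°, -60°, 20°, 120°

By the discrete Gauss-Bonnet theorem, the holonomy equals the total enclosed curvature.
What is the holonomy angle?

Holonomy = total enclosed curvature = 80° + (-15°) + (-60°) + 20° + 120° = 145°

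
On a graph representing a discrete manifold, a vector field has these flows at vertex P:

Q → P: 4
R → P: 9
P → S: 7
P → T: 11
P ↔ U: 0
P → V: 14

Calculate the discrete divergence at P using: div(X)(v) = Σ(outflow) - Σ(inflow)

Divergence = sum of outgoing flows = (-4) + (-9) + 7 + 11 + 0 + 14 = 19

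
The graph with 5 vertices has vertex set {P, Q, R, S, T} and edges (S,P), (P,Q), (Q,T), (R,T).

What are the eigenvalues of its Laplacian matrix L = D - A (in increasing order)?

Degrees: deg(P) = 2, deg(Q) = 2, deg(R) = 1, deg(S) = 1, deg(T) = 2.
L = D − A with rows/columns ordered (P, Q, R, S, T):
  [ 2, -1,  0, -1,  0]
  [-1,  2,  0,  0, -1]
  [ 0,  0,  1,  0, -1]
  [-1,  0,  0,  1,  0]
  [ 0, -1, -1,  0,  2]
Characteristic polynomial: det(λI − L) = λ(λ² − 3λ + 1)(λ² − 5λ + 5).
Roots: λ = 0; (λ² − 3λ + 1) = 0 ⇒ λ = (3 ± √5)/2 ≈ 0.382, 2.618; (λ² − 5λ + 5) = 0 ⇒ λ = (5 ± √5)/2 ≈ 1.382, 3.618.
(Check: the roots sum (with multiplicity) to 8, matching trace L = Σdeg = 2·4 = 8.)
Laplacian eigenvalues (increasing order): [0.0, 0.382, 1.382, 2.618, 3.618]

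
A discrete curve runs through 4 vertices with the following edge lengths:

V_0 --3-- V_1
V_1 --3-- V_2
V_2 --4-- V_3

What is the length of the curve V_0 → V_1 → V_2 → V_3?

Arc length = 3 + 3 + 4 = 10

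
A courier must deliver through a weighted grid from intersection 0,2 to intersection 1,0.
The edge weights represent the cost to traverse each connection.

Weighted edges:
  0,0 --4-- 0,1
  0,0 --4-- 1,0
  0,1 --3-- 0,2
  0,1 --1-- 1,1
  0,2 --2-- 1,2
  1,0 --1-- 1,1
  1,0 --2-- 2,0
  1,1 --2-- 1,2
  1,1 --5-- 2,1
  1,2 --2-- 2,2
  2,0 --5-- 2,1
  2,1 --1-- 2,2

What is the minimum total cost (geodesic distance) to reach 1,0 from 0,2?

Shortest path: 0,2 → 1,2 → 1,1 → 1,0, total weight = 5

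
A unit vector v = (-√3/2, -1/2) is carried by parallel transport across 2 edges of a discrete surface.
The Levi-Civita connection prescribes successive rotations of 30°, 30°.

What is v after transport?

Total rotation: 30° + 30° = 60°. Final vector: (0, -1)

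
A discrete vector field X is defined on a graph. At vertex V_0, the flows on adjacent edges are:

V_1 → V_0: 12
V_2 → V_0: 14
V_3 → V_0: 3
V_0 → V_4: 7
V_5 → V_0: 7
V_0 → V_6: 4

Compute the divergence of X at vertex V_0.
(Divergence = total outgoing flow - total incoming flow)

Divergence = sum of outgoing flows = (-12) + (-14) + (-3) + 7 + (-7) + 4 = -25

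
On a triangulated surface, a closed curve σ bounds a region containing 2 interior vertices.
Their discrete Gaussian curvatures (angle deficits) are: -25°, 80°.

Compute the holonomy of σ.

Holonomy = total enclosed curvature = (-25°) + 80° = 55°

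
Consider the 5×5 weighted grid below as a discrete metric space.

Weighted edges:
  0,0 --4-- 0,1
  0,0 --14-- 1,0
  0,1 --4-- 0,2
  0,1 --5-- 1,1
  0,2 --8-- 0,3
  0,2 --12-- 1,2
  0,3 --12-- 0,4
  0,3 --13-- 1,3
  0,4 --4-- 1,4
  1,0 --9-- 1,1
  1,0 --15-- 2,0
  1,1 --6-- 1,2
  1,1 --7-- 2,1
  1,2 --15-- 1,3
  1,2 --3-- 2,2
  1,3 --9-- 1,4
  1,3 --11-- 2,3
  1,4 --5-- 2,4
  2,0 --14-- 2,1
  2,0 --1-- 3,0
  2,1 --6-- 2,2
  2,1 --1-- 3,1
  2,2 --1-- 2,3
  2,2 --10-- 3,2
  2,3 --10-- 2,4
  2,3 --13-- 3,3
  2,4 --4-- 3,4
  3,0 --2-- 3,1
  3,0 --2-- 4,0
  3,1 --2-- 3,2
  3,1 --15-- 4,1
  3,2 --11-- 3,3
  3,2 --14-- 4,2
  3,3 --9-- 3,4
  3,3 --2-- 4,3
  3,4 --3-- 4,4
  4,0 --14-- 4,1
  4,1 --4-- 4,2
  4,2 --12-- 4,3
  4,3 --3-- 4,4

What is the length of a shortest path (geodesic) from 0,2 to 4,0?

Shortest path: 0,2 → 0,1 → 1,1 → 2,1 → 3,1 → 3,0 → 4,0, total weight = 21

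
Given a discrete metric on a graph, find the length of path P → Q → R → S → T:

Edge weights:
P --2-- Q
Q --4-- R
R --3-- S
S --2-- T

Arc length = 2 + 4 + 3 + 2 = 11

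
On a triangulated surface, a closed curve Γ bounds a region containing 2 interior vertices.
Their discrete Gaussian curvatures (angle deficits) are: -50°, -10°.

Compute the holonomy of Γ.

Holonomy = total enclosed curvature = (-50°) + (-10°) = -60°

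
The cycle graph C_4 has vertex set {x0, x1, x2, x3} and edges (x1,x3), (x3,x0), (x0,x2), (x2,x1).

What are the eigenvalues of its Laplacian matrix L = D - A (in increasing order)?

The cycle graph C_n has Laplacian eigenvalues λ_k = 2 − 2cos(2πk/n), k = 0, 1, …, n−1. Here n = 4:
k=0: 2 − 2cos(0) = 0.0; k=1: 2 − 2cos(π/2) = 2.0; k=2: 2 − 2cos(π) = 4.0; k=3: 2 − 2cos(3π/2) = 2.0.
Laplacian eigenvalues (increasing order): [0.0, 2.0, 2.0, 4.0]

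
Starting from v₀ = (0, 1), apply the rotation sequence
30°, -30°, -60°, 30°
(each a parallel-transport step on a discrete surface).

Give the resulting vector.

Total rotation: 30° + (-30°) + (-60°) + 30° = -30°. Final vector: (0.5000, 0.8660)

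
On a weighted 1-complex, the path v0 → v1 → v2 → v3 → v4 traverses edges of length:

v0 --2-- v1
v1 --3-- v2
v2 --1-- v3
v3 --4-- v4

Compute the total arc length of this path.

Arc length = 2 + 3 + 1 + 4 = 10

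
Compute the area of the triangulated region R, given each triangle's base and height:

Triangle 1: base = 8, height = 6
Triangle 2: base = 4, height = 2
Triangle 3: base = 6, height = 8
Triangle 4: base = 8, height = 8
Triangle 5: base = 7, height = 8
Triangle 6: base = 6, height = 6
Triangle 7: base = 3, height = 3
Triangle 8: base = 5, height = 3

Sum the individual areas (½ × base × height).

(1/2)×8×6 + (1/2)×4×2 + (1/2)×6×8 + (1/2)×8×8 + (1/2)×7×8 + (1/2)×6×6 + (1/2)×3×3 + (1/2)×5×3 = 142.0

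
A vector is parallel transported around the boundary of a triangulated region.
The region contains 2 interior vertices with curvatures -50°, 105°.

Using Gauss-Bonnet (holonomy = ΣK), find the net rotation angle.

Holonomy = total enclosed curvature = (-50°) + 105° = 55°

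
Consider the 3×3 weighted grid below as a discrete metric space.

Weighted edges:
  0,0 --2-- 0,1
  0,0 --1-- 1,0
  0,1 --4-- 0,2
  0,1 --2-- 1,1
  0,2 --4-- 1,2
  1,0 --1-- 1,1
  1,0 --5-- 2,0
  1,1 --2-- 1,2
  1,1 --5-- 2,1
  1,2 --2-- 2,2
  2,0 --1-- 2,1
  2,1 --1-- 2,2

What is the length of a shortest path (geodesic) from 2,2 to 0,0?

Shortest path: 2,2 → 1,2 → 1,1 → 1,0 → 0,0, total weight = 6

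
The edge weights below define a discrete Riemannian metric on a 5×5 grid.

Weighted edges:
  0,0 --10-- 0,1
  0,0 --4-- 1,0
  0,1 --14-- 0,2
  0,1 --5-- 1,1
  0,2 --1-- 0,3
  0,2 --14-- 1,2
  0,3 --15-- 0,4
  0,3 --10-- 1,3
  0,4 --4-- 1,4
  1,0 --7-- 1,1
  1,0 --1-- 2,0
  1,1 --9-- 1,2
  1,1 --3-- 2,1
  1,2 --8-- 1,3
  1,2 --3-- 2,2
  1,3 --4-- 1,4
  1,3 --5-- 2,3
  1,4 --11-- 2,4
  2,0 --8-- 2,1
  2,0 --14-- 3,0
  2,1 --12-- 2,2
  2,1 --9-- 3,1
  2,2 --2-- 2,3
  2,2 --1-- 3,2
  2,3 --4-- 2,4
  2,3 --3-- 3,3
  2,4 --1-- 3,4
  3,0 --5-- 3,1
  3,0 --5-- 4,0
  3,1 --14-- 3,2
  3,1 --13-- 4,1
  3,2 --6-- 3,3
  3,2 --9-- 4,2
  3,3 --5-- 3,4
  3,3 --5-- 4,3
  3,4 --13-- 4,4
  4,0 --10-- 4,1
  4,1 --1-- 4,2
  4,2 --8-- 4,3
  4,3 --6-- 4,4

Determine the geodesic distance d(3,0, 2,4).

Shortest path: 3,0 → 3,1 → 3,2 → 2,2 → 2,3 → 2,4, total weight = 26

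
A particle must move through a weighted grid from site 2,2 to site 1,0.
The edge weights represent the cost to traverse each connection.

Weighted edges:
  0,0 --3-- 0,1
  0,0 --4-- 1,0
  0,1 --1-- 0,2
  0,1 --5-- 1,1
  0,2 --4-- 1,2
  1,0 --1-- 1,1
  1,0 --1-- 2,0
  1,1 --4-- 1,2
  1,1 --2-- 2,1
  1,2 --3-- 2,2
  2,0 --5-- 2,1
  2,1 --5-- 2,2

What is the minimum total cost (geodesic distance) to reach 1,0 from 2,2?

Shortest path: 2,2 → 1,2 → 1,1 → 1,0, total weight = 8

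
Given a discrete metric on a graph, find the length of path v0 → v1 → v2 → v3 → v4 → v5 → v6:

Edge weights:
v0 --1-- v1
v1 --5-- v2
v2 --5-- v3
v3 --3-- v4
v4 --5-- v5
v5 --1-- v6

Arc length = 1 + 5 + 5 + 3 + 5 + 1 = 20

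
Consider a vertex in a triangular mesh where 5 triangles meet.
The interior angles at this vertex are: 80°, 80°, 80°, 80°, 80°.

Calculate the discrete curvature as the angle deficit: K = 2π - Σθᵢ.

Sum of angles = 400°. K = 360° - 400° = -40°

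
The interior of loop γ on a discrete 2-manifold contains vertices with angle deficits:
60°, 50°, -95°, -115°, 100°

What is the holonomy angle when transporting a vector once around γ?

Holonomy = total enclosed curvature = 60° + 50° + (-95°) + (-115°) + 100° = 0°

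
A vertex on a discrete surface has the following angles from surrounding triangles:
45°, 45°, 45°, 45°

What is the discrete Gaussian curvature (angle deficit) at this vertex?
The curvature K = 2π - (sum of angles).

Sum of angles = 180°. K = 360° - 180° = 180° = π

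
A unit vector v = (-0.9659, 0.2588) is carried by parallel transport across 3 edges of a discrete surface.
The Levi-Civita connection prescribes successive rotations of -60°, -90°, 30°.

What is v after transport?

Total rotation: (-60°) + (-90°) + 30° = -120°. Final vector: (0.7071, 0.7071)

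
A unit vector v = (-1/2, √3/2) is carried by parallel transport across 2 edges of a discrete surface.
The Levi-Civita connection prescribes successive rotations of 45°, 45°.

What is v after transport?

Total rotation: 45° + 45° = 90°. Final vector: (-0.8660, -0.5000)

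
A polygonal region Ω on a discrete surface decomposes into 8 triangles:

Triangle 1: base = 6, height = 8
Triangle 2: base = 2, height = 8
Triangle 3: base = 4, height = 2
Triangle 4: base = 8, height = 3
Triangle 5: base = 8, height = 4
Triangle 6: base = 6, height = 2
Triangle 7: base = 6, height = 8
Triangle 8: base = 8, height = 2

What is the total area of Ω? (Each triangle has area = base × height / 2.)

(1/2)×6×8 + (1/2)×2×8 + (1/2)×4×2 + (1/2)×8×3 + (1/2)×8×4 + (1/2)×6×2 + (1/2)×6×8 + (1/2)×8×2 = 102.0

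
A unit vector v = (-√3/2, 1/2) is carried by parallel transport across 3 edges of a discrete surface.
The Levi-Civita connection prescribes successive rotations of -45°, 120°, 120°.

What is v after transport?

Total rotation: (-45°) + 120° + 120° = 195° ≡ -165° (mod 360°). Final vector: (0.9659, -0.2588)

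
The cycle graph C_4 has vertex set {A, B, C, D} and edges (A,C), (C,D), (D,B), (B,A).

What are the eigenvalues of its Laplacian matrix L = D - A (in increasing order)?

The cycle graph C_n has Laplacian eigenvalues λ_k = 2 − 2cos(2πk/n), k = 0, 1, …, n−1. Here n = 4:
k=0: 2 − 2cos(0) = 0.0; k=1: 2 − 2cos(π/2) = 2.0; k=2: 2 − 2cos(π) = 4.0; k=3: 2 − 2cos(3π/2) = 2.0.
Laplacian eigenvalues (increasing order): [0.0, 2.0, 2.0, 4.0]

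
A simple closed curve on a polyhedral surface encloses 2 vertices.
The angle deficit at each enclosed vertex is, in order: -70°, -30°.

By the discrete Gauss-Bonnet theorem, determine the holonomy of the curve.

Holonomy = total enclosed curvature = (-70°) + (-30°) = -100°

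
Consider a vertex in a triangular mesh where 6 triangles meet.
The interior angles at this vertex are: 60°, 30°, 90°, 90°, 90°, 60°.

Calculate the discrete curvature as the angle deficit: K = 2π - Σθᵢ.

Sum of angles = 420°. K = 360° - 420° = -60°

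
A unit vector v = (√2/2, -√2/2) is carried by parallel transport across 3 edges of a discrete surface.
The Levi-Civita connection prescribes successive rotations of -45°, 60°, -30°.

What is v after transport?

Total rotation: (-45°) + 60° + (-30°) = -15°. Final vector: (0.5000, -0.8660)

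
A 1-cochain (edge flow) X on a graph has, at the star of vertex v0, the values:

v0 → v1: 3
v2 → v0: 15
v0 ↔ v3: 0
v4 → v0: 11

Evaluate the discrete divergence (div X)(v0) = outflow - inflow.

Divergence = sum of outgoing flows = 3 + (-15) + 0 + (-11) = -23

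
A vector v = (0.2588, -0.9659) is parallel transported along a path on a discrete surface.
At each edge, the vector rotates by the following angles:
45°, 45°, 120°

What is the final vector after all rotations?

Total rotation: 45° + 45° + 120° = 210° ≡ -150° (mod 360°). Final vector: (-0.7071, 0.7071)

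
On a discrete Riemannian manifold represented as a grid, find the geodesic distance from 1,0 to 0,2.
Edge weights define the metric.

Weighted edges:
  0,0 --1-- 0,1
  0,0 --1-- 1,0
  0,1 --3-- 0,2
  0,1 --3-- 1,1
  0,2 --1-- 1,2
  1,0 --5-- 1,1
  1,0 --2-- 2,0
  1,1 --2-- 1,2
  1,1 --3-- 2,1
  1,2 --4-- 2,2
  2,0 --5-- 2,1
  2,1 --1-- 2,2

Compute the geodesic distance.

Shortest path: 1,0 → 0,0 → 0,1 → 0,2, total weight = 5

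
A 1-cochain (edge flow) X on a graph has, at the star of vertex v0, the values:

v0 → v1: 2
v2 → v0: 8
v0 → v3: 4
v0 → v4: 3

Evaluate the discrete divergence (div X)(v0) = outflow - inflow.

Divergence = sum of outgoing flows = 2 + (-8) + 4 + 3 = 1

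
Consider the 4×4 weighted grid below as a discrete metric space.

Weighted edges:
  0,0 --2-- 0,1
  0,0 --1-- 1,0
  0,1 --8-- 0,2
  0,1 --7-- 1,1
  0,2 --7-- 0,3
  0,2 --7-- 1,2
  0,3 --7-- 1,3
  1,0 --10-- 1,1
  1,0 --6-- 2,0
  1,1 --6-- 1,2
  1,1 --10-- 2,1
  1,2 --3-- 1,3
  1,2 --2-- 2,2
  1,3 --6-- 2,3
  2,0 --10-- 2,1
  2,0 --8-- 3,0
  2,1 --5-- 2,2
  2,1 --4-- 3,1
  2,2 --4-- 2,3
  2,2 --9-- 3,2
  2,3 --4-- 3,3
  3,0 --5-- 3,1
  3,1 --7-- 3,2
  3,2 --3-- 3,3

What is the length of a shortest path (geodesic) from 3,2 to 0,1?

Shortest path: 3,2 → 2,2 → 1,2 → 1,1 → 0,1, total weight = 24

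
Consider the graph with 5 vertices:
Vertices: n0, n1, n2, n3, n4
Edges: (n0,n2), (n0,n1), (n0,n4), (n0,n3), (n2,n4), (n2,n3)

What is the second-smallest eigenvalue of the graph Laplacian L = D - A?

Degrees: deg(n0) = 4, deg(n1) = 1, deg(n2) = 3, deg(n3) = 2, deg(n4) = 2.
L = D − A with rows/columns ordered (n0, n1, n2, n3, n4):
  [ 4, -1, -1, -1, -1]
  [-1,  1,  0,  0,  0]
  [-1,  0,  3, -1, -1]
  [-1,  0, -1,  2,  0]
  [-1,  0, -1,  0,  2]
Characteristic polynomial: det(λI − L) = λ(λ − 1)(λ − 2)(λ − 4)(λ − 5).
Roots: λ = 0; (λ − 1) = 0 ⇒ λ = 1; (λ − 2) = 0 ⇒ λ = 2; (λ − 4) = 0 ⇒ λ = 4; (λ − 5) = 0 ⇒ λ = 5.
(Check: the roots sum (with multiplicity) to 12, matching trace L = Σdeg = 2·6 = 12.)
Laplacian eigenvalues: [0.0, 1.0, 2.0, 4.0, 5.0]. Algebraic connectivity (smallest non-zero eigenvalue) = 1.0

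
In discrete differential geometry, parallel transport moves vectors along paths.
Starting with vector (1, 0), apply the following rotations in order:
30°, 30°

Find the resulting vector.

Total rotation: 30° + 30° = 60°. Final vector: (0.5000, 0.8660)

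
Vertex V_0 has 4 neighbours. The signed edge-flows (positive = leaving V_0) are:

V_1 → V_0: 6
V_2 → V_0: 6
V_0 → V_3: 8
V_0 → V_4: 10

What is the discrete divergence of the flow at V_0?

Divergence = sum of outgoing flows = (-6) + (-6) + 8 + 10 = 6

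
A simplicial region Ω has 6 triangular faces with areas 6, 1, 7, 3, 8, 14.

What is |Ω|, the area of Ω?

6 + 1 + 7 + 3 + 8 + 14 = 39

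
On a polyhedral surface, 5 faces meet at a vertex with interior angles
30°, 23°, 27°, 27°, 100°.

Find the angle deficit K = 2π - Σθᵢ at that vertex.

Sum of angles = 207°. K = 360° - 207° = 153° = 17π/20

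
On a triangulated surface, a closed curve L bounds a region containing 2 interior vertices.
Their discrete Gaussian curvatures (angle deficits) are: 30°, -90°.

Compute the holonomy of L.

Holonomy = total enclosed curvature = 30° + (-90°) = -60°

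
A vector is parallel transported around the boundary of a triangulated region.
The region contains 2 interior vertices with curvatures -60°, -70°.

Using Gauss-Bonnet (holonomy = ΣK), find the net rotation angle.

Holonomy = total enclosed curvature = (-60°) + (-70°) = -130°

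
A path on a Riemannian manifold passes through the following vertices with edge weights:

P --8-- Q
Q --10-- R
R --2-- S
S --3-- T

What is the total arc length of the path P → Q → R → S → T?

Arc length = 8 + 10 + 2 + 3 = 23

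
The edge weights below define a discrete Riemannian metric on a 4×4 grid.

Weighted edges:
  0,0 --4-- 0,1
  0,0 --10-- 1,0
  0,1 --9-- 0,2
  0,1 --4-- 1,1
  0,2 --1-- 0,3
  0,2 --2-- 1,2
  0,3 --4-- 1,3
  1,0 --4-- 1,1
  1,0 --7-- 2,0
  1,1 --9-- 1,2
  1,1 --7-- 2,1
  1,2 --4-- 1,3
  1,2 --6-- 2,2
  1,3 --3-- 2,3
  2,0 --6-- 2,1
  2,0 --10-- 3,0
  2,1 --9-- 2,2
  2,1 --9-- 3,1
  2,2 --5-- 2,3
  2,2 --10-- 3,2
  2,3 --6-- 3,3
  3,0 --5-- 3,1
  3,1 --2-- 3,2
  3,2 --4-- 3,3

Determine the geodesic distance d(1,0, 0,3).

Shortest path: 1,0 → 1,1 → 1,2 → 0,2 → 0,3, total weight = 16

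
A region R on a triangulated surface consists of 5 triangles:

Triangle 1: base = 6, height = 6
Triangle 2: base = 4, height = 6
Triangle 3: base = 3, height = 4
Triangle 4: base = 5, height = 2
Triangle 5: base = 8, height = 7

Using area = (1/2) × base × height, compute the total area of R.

(1/2)×6×6 + (1/2)×4×6 + (1/2)×3×4 + (1/2)×5×2 + (1/2)×8×7 = 69.0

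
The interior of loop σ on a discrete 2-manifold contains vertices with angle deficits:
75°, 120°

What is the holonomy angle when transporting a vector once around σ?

Holonomy = total enclosed curvature = 75° + 120° = 195°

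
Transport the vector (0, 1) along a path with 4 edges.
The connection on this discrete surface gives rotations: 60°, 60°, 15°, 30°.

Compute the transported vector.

Total rotation: 60° + 60° + 15° + 30° = 165°. Final vector: (-0.2588, -0.9659)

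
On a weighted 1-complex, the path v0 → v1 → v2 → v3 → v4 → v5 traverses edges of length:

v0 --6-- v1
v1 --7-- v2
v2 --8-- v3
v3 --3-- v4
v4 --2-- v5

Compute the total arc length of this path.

Arc length = 6 + 7 + 8 + 3 + 2 = 26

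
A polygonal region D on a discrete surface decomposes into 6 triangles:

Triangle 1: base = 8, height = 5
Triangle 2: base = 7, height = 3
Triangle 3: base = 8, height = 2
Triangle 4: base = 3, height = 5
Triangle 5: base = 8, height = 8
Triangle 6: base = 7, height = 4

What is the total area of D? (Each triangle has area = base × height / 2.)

(1/2)×8×5 + (1/2)×7×3 + (1/2)×8×2 + (1/2)×3×5 + (1/2)×8×8 + (1/2)×7×4 = 92.0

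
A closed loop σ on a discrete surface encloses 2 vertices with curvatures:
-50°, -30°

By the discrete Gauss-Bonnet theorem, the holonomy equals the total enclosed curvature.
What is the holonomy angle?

Holonomy = total enclosed curvature = (-50°) + (-30°) = -80°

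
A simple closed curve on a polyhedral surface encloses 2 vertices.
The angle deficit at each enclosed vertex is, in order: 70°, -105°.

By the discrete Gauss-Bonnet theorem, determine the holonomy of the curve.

Holonomy = total enclosed curvature = 70° + (-105°) = -35°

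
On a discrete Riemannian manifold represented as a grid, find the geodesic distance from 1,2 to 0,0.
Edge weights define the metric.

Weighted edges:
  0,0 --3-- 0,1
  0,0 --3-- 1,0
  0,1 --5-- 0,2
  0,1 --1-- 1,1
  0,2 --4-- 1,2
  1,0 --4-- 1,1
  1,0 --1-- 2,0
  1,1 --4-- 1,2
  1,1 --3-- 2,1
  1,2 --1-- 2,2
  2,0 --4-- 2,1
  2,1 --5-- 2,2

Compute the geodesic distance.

Shortest path: 1,2 → 1,1 → 0,1 → 0,0, total weight = 8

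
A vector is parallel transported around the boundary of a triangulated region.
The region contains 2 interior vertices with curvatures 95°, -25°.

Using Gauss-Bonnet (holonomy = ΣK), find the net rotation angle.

Holonomy = total enclosed curvature = 95° + (-25°) = 70°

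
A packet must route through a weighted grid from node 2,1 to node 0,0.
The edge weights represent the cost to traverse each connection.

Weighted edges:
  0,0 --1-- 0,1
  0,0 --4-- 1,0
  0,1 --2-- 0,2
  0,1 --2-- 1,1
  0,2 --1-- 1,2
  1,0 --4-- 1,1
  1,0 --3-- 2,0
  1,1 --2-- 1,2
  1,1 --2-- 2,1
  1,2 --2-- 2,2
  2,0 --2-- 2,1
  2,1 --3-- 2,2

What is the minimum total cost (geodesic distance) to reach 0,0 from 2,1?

Shortest path: 2,1 → 1,1 → 0,1 → 0,0, total weight = 5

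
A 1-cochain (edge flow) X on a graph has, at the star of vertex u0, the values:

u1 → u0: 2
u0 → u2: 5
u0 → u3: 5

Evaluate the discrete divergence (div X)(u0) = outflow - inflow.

Divergence = sum of outgoing flows = (-2) + 5 + 5 = 8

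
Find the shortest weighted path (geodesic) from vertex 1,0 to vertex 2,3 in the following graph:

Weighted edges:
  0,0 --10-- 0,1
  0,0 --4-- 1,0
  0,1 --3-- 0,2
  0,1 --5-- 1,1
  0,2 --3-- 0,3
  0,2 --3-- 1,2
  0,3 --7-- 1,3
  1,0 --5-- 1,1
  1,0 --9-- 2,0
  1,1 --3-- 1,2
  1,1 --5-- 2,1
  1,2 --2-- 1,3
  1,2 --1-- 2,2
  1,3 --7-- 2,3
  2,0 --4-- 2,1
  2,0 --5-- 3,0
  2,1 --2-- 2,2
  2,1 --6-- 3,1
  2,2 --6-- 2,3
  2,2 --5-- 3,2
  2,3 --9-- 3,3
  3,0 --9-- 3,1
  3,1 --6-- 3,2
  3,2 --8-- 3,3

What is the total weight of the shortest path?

Shortest path: 1,0 → 1,1 → 1,2 → 2,2 → 2,3, total weight = 15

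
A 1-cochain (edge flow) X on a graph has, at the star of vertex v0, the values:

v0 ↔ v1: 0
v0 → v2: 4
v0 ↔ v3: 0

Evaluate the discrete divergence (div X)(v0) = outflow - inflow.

Divergence = sum of outgoing flows = 0 + 4 + 0 = 4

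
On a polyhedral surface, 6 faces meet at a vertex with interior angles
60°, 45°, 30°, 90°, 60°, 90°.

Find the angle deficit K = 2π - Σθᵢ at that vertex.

Sum of angles = 375°. K = 360° - 375° = -15°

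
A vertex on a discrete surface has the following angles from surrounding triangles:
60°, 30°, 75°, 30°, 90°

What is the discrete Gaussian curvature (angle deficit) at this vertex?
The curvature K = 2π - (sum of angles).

Sum of angles = 285°. K = 360° - 285° = 75°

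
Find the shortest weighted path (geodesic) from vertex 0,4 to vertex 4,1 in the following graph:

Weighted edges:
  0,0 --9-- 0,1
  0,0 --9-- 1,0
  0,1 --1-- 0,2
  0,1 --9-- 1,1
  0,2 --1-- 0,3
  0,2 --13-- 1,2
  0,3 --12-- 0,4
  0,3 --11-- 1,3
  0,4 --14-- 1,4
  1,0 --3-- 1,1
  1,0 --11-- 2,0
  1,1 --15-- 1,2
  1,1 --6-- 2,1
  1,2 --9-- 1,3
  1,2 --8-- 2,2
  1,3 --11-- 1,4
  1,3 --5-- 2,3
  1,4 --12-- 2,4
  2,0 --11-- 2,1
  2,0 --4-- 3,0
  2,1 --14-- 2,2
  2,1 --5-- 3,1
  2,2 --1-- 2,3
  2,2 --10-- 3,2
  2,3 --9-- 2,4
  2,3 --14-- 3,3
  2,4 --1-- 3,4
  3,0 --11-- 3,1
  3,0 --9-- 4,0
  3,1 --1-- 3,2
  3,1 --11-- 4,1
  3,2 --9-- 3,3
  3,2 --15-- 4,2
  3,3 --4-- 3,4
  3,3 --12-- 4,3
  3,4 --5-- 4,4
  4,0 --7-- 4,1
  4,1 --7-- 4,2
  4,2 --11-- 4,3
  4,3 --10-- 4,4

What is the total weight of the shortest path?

Shortest path: 0,4 → 0,3 → 0,2 → 0,1 → 1,1 → 2,1 → 3,1 → 4,1, total weight = 45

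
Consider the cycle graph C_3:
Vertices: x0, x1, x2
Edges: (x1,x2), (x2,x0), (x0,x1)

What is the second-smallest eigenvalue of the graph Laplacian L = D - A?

The cycle graph C_n has Laplacian eigenvalues λ_k = 2 − 2cos(2πk/n), k = 0, 1, …, n−1. Here n = 3:
k=0: 2 − 2cos(0) = 0.0; k=1: 2 − 2cos(2π/3) = 3.0; k=2: 2 − 2cos(4π/3) = 3.0.
Laplacian eigenvalues: [0.0, 3.0, 3.0]. Algebraic connectivity (smallest non-zero eigenvalue) = 3.0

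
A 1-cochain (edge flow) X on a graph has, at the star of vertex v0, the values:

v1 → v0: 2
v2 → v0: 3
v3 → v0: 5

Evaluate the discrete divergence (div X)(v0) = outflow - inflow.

Divergence = sum of outgoing flows = (-2) + (-3) + (-5) = -10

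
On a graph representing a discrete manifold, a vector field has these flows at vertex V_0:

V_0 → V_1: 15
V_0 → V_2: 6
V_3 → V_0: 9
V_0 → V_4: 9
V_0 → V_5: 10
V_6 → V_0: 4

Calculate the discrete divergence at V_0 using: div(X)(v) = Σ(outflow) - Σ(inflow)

Divergence = sum of outgoing flows = 15 + 6 + (-9) + 9 + 10 + (-4) = 27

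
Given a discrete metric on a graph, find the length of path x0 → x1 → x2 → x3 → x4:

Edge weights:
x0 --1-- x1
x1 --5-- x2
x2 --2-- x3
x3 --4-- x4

Arc length = 1 + 5 + 2 + 4 = 12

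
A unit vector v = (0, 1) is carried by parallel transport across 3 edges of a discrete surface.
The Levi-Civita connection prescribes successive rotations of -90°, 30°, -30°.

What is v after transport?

Total rotation: (-90°) + 30° + (-30°) = -90°. Final vector: (1, 0)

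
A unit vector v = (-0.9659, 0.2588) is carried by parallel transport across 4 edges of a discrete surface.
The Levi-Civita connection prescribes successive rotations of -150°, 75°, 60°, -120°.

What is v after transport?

Total rotation: (-150°) + 75° + 60° + (-120°) = -135°. Final vector: (0.8660, 0.5000)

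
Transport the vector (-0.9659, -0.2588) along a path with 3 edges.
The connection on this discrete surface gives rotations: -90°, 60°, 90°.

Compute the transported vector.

Total rotation: (-90°) + 60° + 90° = 60°. Final vector: (-0.2588, -0.9659)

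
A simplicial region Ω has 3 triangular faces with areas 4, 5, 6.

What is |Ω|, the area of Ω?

4 + 5 + 6 = 15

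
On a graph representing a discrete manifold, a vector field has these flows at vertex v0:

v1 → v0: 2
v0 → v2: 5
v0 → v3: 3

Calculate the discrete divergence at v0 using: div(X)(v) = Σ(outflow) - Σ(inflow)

Divergence = sum of outgoing flows = (-2) + 5 + 3 = 6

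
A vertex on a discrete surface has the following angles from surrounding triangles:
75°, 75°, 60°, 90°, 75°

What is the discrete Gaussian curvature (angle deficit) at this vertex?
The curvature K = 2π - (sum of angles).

Sum of angles = 375°. K = 360° - 375° = -15°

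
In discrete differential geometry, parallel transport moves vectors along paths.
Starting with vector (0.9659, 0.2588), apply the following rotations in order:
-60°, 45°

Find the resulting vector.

Total rotation: (-60°) + 45° = -15°. Final vector: (1, 0)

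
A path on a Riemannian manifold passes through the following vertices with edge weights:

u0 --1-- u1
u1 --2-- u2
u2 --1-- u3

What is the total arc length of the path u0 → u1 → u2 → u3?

Arc length = 1 + 2 + 1 = 4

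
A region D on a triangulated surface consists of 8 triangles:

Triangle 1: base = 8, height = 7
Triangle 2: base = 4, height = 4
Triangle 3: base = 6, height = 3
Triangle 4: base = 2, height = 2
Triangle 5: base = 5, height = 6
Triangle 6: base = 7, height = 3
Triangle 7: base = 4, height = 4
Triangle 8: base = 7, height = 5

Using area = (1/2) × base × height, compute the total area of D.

(1/2)×8×7 + (1/2)×4×4 + (1/2)×6×3 + (1/2)×2×2 + (1/2)×5×6 + (1/2)×7×3 + (1/2)×4×4 + (1/2)×7×5 = 98.0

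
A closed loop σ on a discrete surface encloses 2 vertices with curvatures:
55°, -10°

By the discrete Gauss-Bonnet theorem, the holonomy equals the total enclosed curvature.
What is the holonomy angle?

Holonomy = total enclosed curvature = 55° + (-10°) = 45°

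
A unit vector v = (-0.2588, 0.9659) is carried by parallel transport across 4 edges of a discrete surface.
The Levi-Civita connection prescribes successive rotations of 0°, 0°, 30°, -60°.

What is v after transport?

Total rotation: 0° + 0° + 30° + (-60°) = -30°. Final vector: (0.2588, 0.9659)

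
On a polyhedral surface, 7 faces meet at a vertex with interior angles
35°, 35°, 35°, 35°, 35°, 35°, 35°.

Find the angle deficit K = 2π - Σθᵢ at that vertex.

Sum of angles = 245°. K = 360° - 245° = 115° = 23π/36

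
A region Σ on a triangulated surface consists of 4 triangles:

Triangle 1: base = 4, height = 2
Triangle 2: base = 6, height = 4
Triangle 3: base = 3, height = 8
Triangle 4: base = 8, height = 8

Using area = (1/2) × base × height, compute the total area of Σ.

(1/2)×4×2 + (1/2)×6×4 + (1/2)×3×8 + (1/2)×8×8 = 60.0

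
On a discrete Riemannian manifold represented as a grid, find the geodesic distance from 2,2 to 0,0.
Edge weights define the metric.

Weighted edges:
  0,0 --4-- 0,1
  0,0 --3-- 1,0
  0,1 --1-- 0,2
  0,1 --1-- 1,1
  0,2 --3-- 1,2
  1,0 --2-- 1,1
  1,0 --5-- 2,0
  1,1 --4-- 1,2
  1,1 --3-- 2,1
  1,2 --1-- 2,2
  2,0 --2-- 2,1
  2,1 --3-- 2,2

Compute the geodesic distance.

Shortest path: 2,2 → 1,2 → 0,2 → 0,1 → 0,0, total weight = 9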